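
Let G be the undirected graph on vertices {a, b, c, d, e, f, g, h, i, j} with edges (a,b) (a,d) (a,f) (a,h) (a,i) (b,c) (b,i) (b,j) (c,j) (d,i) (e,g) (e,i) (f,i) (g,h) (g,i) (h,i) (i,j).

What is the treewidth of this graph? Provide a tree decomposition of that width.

Treewidth 2.
One optimal decomposition is:
Bags: B1 = {a, h, i}  B2 = {g, h, i}  B3 = {a, f, i}  B4 = {a, d, i}  B5 = {a, b, i}  B6 = {e, g, i}  B7 = {b, i, j}  B8 = {b, c, j}
Tree: B1–B2, B1–B3, B1–B4, B3–B5, B2–B6, B5–B7, B7–B8

The largest bag has 3 vertices, giving width 2; this decomposition certifies tw(G) ≤ 2. On the other hand G contains the 3-clique {b, c, j}. A clique must lie in a single bag of any decomposition, so no decomposition can have width below 2. Combining the bounds, tw(G) = 2.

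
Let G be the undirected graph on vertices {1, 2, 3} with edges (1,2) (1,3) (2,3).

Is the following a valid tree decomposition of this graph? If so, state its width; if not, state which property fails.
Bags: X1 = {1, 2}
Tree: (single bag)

No — vertex 3 appears in no bag.

A tree decomposition must satisfy three properties: every vertex lies in some bag; for every edge, both endpoints lie together in some bag; and for every vertex, the bags containing it form a connected subtree. Here vertex 3 appears in no bag, so the decomposition is invalid.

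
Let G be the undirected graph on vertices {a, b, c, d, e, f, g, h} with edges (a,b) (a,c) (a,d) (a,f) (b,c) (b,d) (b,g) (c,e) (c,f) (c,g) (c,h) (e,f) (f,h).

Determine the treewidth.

A width-2 tree decomposition is:
Bags: B1 = {a, b, c}  B2 = {a, c, f}  B3 = {a, b, d}  B4 = {c, f, h}  B5 = {c, e, f}  B6 = {b, c, g}
Tree: B1–B2, B1–B3, B2–B4, B2–B5, B1–B6
The largest bag has 3 vertices, giving width 2; this decomposition certifies tw(G) ≤ 2. For the lower bound, the 3 vertices {a, b, d} are pairwise adjacent, and any tree decomposition puts a clique entirely inside one bag — forcing width ≥ 2. Therefore the treewidth is 2.

2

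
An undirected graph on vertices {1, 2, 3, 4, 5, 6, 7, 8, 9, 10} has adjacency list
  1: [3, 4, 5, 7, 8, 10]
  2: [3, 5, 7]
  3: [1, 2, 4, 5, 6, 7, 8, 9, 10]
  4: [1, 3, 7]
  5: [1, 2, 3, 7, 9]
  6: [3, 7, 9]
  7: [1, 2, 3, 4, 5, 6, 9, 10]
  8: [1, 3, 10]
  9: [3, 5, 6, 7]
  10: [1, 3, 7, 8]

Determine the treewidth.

3

A width-3 tree decomposition is:
Bags: B1 = {1, 3, 5, 7}  B2 = {3, 5, 7, 9}  B3 = {1, 3, 7, 10}  B4 = {2, 3, 5, 7}  B5 = {1, 3, 8, 10}  B6 = {1, 3, 4, 7}  B7 = {3, 6, 7, 9}
Tree: B1–B2, B1–B3, B1–B4, B3–B5, B1–B6, B2–B7
Every bag has size at most 4, so the width is 4 − 1 = 3 and tw(G) ≤ 3. For the lower bound, the 4 vertices {1, 3, 8, 10} are pairwise adjacent, and any tree decomposition puts a clique entirely inside one bag — forcing width ≥ 3. Hence tw(G) = 3 exactly.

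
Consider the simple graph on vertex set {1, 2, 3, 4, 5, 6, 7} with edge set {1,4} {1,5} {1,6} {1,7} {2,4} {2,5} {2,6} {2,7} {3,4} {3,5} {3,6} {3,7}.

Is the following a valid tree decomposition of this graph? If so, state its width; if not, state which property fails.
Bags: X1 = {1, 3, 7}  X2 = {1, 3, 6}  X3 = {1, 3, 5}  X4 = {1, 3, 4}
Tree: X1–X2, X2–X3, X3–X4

No — vertex 2 appears in no bag.

A tree decomposition must satisfy three properties: every vertex lies in some bag; for every edge, both endpoints lie together in some bag; and for every vertex, the bags containing it form a connected subtree. Here vertex 2 appears in no bag, so the decomposition is invalid.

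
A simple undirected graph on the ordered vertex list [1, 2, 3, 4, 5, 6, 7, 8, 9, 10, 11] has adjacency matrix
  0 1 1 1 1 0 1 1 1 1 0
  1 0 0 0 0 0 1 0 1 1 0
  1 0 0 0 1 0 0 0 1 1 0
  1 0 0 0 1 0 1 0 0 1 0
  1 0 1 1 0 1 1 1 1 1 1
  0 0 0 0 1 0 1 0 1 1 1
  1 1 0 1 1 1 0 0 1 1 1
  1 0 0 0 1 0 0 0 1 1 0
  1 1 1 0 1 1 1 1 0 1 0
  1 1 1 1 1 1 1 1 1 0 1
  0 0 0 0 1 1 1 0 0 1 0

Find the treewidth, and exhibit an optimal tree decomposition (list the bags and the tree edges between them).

Treewidth 4.
Bags: B1 = {5, 6, 7, 9, 10}  B2 = {5, 6, 7, 10, 11}  B3 = {1, 5, 7, 9, 10}  B4 = {1, 5, 8, 9, 10}  B5 = {1, 4, 5, 7, 10}  B6 = {1, 2, 7, 9, 10}  B7 = {1, 3, 5, 9, 10}
Tree: B1–B2, B1–B3, B3–B4, B3–B5, B3–B6, B4–B7

Every bag has size at most 5, so the width is 5 − 1 = 4 and tw(G) ≤ 4. Conversely, {1, 2, 7, 9, 10} is a clique of size 5, and the vertices of any clique must share a bag in every tree decomposition; so some bag has ≥ 5 vertices and tw(G) ≥ 4. The upper and lower bounds meet at 4, so that is the treewidth.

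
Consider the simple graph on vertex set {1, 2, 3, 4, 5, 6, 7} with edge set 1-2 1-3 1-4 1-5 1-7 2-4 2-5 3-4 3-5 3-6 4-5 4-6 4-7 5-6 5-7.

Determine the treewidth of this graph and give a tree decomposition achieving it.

Treewidth 3.
One such decomposition:
Bags: B1 = {3, 4, 5, 6}  B2 = {1, 3, 4, 5}  B3 = {1, 2, 4, 5}  B4 = {1, 4, 5, 7}
Tree: B1–B2, B2–B3, B2–B4

Each bag holds 4 vertices, so the decomposition has width 3, which upper-bounds the treewidth. On the other hand G contains the 4-clique {1, 2, 4, 5}. A clique must lie in a single bag of any decomposition, so no decomposition can have width below 3. Combining the bounds, tw(G) = 3.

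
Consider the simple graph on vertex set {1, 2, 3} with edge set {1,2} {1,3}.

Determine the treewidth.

1

A width-1 tree decomposition is:
Bags: B1 = {1, 3}  B2 = {1, 2}
Tree: B1–B2
Each bag holds 2 vertices, so the decomposition has width 1, which upper-bounds the treewidth. Since G has at least one edge (e.g. 3–1), it is not an edgeless graph, so tw(G) ≥ 1. The upper and lower bounds meet at 1, so that is the treewidth.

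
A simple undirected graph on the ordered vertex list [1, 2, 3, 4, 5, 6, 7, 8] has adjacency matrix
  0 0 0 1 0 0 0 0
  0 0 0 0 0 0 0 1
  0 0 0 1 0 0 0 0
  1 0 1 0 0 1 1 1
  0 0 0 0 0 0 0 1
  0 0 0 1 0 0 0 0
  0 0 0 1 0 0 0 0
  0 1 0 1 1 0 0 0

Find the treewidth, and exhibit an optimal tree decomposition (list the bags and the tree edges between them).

Treewidth 1.
One such decomposition:
Bags: B1 = {4, 8}  B2 = {3, 4}  B3 = {2, 8}  B4 = {5, 8}  B5 = {1, 4}  B6 = {4, 6}  B7 = {4, 7}
Tree: B1–B2, B1–B3, B1–B4, B2–B5, B5–B6, B1–B7

The largest bag has 2 vertices, giving width 1; this decomposition certifies tw(G) ≤ 1. Since G has at least one edge (e.g. 8–4), it is not an edgeless graph, so tw(G) ≥ 1. Therefore the treewidth is 1.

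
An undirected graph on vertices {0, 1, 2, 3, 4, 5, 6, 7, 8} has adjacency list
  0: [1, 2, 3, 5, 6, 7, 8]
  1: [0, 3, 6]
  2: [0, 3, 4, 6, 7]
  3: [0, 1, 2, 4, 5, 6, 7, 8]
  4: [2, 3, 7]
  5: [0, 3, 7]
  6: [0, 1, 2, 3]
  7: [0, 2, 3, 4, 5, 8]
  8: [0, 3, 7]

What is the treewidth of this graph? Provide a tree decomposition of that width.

Every bag has size at most 4, so the width is 4 − 1 = 3 and tw(G) ≤ 3. For the lower bound, the 4 vertices {0, 1, 3, 6} are pairwise adjacent, and any tree decomposition puts a clique entirely inside one bag — forcing width ≥ 3. Hence tw(G) = 3 exactly.

Treewidth 3.
Bags: B1 = {0, 3, 7, 8}  B2 = {0, 2, 3, 7}  B3 = {0, 2, 3, 6}  B4 = {0, 3, 5, 7}  B5 = {2, 3, 4, 7}  B6 = {0, 1, 3, 6}
Tree: B1–B2, B2–B3, B2–B4, B2–B5, B3–B6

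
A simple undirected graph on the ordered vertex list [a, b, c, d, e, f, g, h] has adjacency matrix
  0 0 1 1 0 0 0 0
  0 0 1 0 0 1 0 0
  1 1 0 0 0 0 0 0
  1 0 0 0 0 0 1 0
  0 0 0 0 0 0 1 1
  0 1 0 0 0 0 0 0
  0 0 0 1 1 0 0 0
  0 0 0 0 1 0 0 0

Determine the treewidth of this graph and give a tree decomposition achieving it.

Every bag has size at most 2, so the width is 2 − 1 = 1 and tw(G) ≤ 1. G has an edge, so its treewidth is at least 1. The upper and lower bounds meet at 1, so that is the treewidth.

Treewidth 1.
Bags: B1 = {b, f}  B2 = {b, c}  B3 = {a, c}  B4 = {a, d}  B5 = {d, g}  B6 = {e, g}  B7 = {e, h}
Tree: B1–B2, B2–B3, B3–B4, B4–B5, B5–B6, B6–B7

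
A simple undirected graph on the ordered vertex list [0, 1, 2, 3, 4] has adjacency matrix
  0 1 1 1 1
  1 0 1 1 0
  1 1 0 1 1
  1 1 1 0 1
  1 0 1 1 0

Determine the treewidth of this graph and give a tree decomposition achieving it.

Treewidth 3.
Bags: B1 = {0, 1, 2, 3}  B2 = {0, 2, 3, 4}
Tree: B1–B2

The largest bag has 4 vertices, giving width 3; this decomposition certifies tw(G) ≤ 3. On the other hand G contains the 4-clique {0, 1, 2, 3}. A clique must lie in a single bag of any decomposition, so no decomposition can have width below 3. The upper and lower bounds meet at 3, so that is the treewidth.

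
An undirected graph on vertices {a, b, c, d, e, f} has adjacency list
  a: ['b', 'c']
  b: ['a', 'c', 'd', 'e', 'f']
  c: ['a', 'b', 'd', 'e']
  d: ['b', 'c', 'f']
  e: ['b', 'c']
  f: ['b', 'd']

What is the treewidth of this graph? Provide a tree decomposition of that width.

The largest bag has 3 vertices, giving width 2; this decomposition certifies tw(G) ≤ 2. Conversely, {b, c, d} is a clique of size 3, and the vertices of any clique must share a bag in every tree decomposition; so some bag has ≥ 3 vertices and tw(G) ≥ 2. Combining the bounds, tw(G) = 2.

Treewidth 2.
One optimal decomposition is:
Bags: B1 = {b, c, d}  B2 = {b, d, f}  B3 = {b, c, e}  B4 = {a, b, c}
Tree: B1–B2, B1–B3, B3–B4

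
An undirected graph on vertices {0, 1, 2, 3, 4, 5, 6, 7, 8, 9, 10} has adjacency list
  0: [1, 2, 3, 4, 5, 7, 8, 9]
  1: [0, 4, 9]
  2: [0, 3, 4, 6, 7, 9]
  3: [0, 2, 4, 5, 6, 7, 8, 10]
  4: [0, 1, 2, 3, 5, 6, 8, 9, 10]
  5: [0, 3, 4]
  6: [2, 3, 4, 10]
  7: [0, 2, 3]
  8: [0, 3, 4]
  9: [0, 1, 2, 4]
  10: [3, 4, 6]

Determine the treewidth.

3

A width-3 tree decomposition is:
Bags: B1 = {2, 3, 4, 6}  B2 = {0, 2, 3, 4}  B3 = {0, 2, 3, 7}  B4 = {3, 4, 6, 10}  B5 = {0, 2, 4, 9}  B6 = {0, 1, 4, 9}  B7 = {0, 3, 4, 8}  B8 = {0, 3, 4, 5}
Tree: B1–B2, B2–B3, B1–B4, B2–B5, B5–B6, B2–B7, B7–B8
The largest bag has 4 vertices, giving width 3; this decomposition certifies tw(G) ≤ 3. On the other hand G contains the 4-clique {0, 1, 4, 9}. A clique must lie in a single bag of any decomposition, so no decomposition can have width below 3. Combining the bounds, tw(G) = 3.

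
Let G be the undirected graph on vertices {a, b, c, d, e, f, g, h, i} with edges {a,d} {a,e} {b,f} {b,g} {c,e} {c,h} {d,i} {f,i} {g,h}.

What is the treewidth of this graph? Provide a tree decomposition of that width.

Treewidth 2.
One optimal decomposition is:
Bags: B1 = {b, f, g}  B2 = {f, g, h}  B3 = {c, f, h}  B4 = {c, e, f}  B5 = {a, e, f}  B6 = {a, d, f}  B7 = {d, f, i}
Tree: B1–B2, B2–B3, B3–B4, B4–B5, B5–B6, B6–B7

Every bag has size at most 3, so the width is 3 − 1 = 2 and tw(G) ≤ 2. The edges f–b–g–h–c–e–a–d–i–f form a cycle, so G is not a tree and its treewidth is at least 2. The upper and lower bounds meet at 2, so that is the treewidth.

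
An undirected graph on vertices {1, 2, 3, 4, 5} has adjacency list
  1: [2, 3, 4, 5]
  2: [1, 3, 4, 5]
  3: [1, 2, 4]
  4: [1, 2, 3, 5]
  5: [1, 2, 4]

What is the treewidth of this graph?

A width-3 tree decomposition is:
Bags: B1 = {1, 2, 3, 4}  B2 = {1, 2, 4, 5}
Tree: B1–B2
Each bag holds 4 vertices, so the decomposition has width 3, which upper-bounds the treewidth. On the other hand G contains the 4-clique {1, 2, 3, 4}. A clique must lie in a single bag of any decomposition, so no decomposition can have width below 3. Hence tw(G) = 3 exactly.

3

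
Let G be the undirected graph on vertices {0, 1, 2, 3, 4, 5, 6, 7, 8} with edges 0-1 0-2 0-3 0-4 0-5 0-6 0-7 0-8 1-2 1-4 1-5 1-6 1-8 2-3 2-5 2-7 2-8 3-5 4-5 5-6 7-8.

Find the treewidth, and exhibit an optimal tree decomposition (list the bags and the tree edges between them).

Treewidth 3.
One optimal decomposition is:
Bags: B1 = {0, 1, 2, 5}  B2 = {0, 2, 3, 5}  B3 = {0, 1, 5, 6}  B4 = {0, 1, 2, 8}  B5 = {0, 1, 4, 5}  B6 = {0, 2, 7, 8}
Tree: B1–B2, B1–B3, B1–B4, B1–B5, B4–B6

Each bag holds 4 vertices, so the decomposition has width 3, which upper-bounds the treewidth. Conversely, {0, 1, 2, 8} is a clique of size 4, and the vertices of any clique must share a bag in every tree decomposition; so some bag has ≥ 4 vertices and tw(G) ≥ 3. Hence tw(G) = 3 exactly.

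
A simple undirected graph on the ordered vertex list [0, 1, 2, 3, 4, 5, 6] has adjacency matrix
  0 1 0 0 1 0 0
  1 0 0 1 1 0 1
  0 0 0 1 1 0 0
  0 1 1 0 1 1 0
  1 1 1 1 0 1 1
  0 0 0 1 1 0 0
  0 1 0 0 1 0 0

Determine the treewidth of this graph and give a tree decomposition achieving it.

The largest bag has 3 vertices, giving width 2; this decomposition certifies tw(G) ≤ 2. Conversely, {0, 1, 4} is a clique of size 3, and the vertices of any clique must share a bag in every tree decomposition; so some bag has ≥ 3 vertices and tw(G) ≥ 2. The upper and lower bounds meet at 2, so that is the treewidth.

Treewidth 2.
One optimal decomposition is:
Bags: B1 = {1, 3, 4}  B2 = {2, 3, 4}  B3 = {0, 1, 4}  B4 = {3, 4, 5}  B5 = {1, 4, 6}
Tree: B1–B2, B1–B3, B2–B4, B1–B5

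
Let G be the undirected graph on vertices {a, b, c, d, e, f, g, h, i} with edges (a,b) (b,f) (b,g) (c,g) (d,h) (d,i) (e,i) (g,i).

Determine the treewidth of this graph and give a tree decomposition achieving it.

Treewidth 1.
One such decomposition:
Bags: B1 = {g, i}  B2 = {d, i}  B3 = {d, h}  B4 = {b, g}  B5 = {a, b}  B6 = {c, g}  B7 = {e, i}  B8 = {b, f}
Tree: B1–B2, B2–B3, B1–B4, B4–B5, B1–B6, B1–B7, B5–B8

Each bag holds 2 vertices, so the decomposition has width 1, which upper-bounds the treewidth. Since G has at least one edge (e.g. g–i), it is not an edgeless graph, so tw(G) ≥ 1. Therefore the treewidth is 1.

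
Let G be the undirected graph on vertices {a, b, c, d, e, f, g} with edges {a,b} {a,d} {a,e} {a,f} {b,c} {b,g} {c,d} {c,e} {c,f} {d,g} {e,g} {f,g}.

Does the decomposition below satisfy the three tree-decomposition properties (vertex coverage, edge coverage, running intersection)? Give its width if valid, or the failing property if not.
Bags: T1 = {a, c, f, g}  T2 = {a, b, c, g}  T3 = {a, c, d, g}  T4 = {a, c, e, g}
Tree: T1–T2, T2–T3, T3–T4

Vertex coverage: the bags together contain {a, b, c, d, e, f, g}, the full vertex set. Edge coverage: each edge of G has both endpoints in at least one bag. Running intersection: for every vertex, the bags containing it form a connected subtree. All three properties hold, so this is a valid tree decomposition of width max|bag| − 1 = 3, and hence tw(G) ≤ 3.

Yes; width 3.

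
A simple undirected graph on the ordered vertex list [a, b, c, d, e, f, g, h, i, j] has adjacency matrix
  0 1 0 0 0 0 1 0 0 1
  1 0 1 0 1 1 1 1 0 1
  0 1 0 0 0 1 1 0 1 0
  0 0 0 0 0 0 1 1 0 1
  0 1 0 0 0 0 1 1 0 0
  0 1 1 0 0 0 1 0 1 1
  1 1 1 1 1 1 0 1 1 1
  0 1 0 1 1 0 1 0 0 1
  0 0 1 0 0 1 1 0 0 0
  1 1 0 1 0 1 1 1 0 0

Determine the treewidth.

A width-3 tree decomposition is:
Bags: B1 = {b, f, g, j}  B2 = {b, g, h, j}  B3 = {d, g, h, j}  B4 = {b, c, f, g}  B5 = {c, f, g, i}  B6 = {b, e, g, h}  B7 = {a, b, g, j}
Tree: B1–B2, B2–B3, B1–B4, B4–B5, B2–B6, B2–B7
Every bag has size at most 4, so the width is 4 − 1 = 3 and tw(G) ≤ 3. Conversely, {d, g, h, j} is a clique of size 4, and the vertices of any clique must share a bag in every tree decomposition; so some bag has ≥ 4 vertices and tw(G) ≥ 3. Combining the bounds, tw(G) = 3.

3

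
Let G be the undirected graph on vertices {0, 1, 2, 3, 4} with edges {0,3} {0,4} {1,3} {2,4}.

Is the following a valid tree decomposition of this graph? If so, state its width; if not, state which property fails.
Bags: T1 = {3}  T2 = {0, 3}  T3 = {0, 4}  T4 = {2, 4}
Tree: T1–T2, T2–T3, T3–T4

No — vertex 1 appears in no bag.

A tree decomposition must satisfy three properties: every vertex lies in some bag; for every edge, both endpoints lie together in some bag; and for every vertex, the bags containing it form a connected subtree. Here vertex 1 appears in no bag, so the decomposition is invalid.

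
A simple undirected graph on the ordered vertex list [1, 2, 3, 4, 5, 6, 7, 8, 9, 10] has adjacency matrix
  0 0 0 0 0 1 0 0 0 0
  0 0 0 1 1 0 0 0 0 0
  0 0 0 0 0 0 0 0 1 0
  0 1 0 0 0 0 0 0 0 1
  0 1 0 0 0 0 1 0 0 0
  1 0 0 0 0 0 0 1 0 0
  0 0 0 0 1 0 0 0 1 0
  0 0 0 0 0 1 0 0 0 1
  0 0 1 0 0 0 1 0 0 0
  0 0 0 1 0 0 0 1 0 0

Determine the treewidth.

1

A width-1 tree decomposition is:
Bags: B1 = {1, 6}  B2 = {6, 8}  B3 = {8, 10}  B4 = {4, 10}  B5 = {2, 4}  B6 = {2, 5}  B7 = {5, 7}  B8 = {7, 9}  B9 = {3, 9}
Tree: B1–B2, B2–B3, B3–B4, B4–B5, B5–B6, B6–B7, B7–B8, B8–B9
Every bag has size at most 2, so the width is 2 − 1 = 1 and tw(G) ≤ 1. G has an edge, so its treewidth is at least 1. The upper and lower bounds meet at 1, so that is the treewidth.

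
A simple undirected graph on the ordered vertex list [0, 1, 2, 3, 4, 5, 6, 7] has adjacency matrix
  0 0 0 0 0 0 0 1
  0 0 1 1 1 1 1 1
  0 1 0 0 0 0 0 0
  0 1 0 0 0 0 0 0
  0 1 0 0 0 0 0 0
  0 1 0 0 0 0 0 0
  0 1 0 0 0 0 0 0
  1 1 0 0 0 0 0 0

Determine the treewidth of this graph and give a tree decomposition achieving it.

Treewidth 1.
One optimal decomposition is:
Bags: B1 = {1, 5}  B2 = {1, 4}  B3 = {1, 6}  B4 = {1, 3}  B5 = {1, 7}  B6 = {0, 7}  B7 = {1, 2}
Tree: B1–B2, B1–B3, B3–B4, B2–B5, B5–B6, B3–B7

Every bag has size at most 2, so the width is 2 − 1 = 1 and tw(G) ≤ 1. Since G has at least one edge (e.g. 1–5), it is not an edgeless graph, so tw(G) ≥ 1. Hence tw(G) = 1 exactly.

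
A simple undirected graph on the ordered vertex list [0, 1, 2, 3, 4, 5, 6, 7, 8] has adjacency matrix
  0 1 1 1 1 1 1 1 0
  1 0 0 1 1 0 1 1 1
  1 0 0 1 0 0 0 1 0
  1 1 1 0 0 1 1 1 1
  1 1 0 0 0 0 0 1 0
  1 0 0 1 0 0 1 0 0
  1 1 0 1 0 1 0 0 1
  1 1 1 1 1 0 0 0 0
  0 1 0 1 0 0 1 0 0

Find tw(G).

3

A width-3 tree decomposition is:
Bags: B1 = {0, 1, 3, 6}  B2 = {0, 1, 3, 7}  B3 = {0, 1, 4, 7}  B4 = {0, 3, 5, 6}  B5 = {0, 2, 3, 7}  B6 = {1, 3, 6, 8}
Tree: B1–B2, B2–B3, B1–B4, B2–B5, B1–B6
Each bag holds 4 vertices, so the decomposition has width 3, which upper-bounds the treewidth. For the lower bound, the 4 vertices {0, 1, 3, 6} are pairwise adjacent, and any tree decomposition puts a clique entirely inside one bag — forcing width ≥ 3. Hence tw(G) = 3 exactly.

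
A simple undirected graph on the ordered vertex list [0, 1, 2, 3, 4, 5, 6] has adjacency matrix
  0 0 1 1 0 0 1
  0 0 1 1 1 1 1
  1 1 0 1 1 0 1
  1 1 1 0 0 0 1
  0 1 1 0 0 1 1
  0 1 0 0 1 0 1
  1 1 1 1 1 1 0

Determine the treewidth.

A width-3 tree decomposition is:
Bags: B1 = {1, 2, 3, 6}  B2 = {1, 2, 4, 6}  B3 = {1, 4, 5, 6}  B4 = {0, 2, 3, 6}
Tree: B1–B2, B2–B3, B1–B4
Every bag has size at most 4, so the width is 4 − 1 = 3 and tw(G) ≤ 3. On the other hand G contains the 4-clique {0, 2, 3, 6}. A clique must lie in a single bag of any decomposition, so no decomposition can have width below 3. Therefore the treewidth is 3.

3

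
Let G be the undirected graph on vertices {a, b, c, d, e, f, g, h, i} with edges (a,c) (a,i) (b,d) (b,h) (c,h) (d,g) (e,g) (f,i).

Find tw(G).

A width-1 tree decomposition is:
Bags: B1 = {f, i}  B2 = {a, i}  B3 = {a, c}  B4 = {c, h}  B5 = {b, h}  B6 = {b, d}  B7 = {d, g}  B8 = {e, g}
Tree: B1–B2, B2–B3, B3–B4, B4–B5, B5–B6, B6–B7, B7–B8
The largest bag has 2 vertices, giving width 1; this decomposition certifies tw(G) ≤ 1. G has an edge, so its treewidth is at least 1. Hence tw(G) = 1 exactly.

1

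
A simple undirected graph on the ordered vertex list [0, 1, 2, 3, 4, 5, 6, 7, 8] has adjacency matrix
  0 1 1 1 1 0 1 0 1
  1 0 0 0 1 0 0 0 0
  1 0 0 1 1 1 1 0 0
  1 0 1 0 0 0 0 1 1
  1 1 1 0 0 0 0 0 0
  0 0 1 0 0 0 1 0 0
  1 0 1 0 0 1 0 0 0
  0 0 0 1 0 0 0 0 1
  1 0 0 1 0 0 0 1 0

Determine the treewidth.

A width-2 tree decomposition is:
Bags: B1 = {0, 2, 3}  B2 = {0, 2, 4}  B3 = {0, 3, 8}  B4 = {0, 2, 6}  B5 = {2, 5, 6}  B6 = {3, 7, 8}  B7 = {0, 1, 4}
Tree: B1–B2, B1–B3, B1–B4, B4–B5, B3–B6, B2–B7
The largest bag has 3 vertices, giving width 2; this decomposition certifies tw(G) ≤ 2. On the other hand G contains the 3-clique {0, 3, 8}. A clique must lie in a single bag of any decomposition, so no decomposition can have width below 2. Combining the bounds, tw(G) = 2.

2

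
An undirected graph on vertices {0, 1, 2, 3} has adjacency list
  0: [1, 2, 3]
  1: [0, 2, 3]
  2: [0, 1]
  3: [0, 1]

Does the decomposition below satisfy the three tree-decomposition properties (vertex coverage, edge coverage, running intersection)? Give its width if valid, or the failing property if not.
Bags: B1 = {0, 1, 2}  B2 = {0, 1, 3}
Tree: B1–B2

Checking the three conditions: (i) the bags cover all of {0, 1, 2, 3}; (ii) for each edge, some bag contains both endpoints; (iii) the bags containing any fixed vertex form a subtree. All hold, so the decomposition is valid with width 3 − 1 = 2.

Yes; width 2.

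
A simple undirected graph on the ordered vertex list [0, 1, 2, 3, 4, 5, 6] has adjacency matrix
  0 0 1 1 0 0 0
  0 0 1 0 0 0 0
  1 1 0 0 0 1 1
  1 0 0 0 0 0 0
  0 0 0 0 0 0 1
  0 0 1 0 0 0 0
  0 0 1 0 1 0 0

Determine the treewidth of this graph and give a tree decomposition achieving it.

Treewidth 1.
One optimal decomposition is:
Bags: B1 = {2, 6}  B2 = {1, 2}  B3 = {0, 2}  B4 = {0, 3}  B5 = {4, 6}  B6 = {2, 5}
Tree: B1–B2, B1–B3, B3–B4, B1–B5, B1–B6

The largest bag has 2 vertices, giving width 1; this decomposition certifies tw(G) ≤ 1. Any graph with an edge has treewidth ≥ 1, and G has the edge 6–2. The upper and lower bounds meet at 1, so that is the treewidth.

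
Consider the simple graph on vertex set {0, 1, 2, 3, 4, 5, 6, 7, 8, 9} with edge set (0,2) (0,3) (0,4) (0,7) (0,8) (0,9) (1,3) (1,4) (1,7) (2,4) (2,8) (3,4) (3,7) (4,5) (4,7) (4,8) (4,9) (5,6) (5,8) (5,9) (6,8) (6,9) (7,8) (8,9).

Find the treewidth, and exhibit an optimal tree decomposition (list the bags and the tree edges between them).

Each bag holds 4 vertices, so the decomposition has width 3, which upper-bounds the treewidth. Conversely, {0, 4, 8, 9} is a clique of size 4, and the vertices of any clique must share a bag in every tree decomposition; so some bag has ≥ 4 vertices and tw(G) ≥ 3. Combining the bounds, tw(G) = 3.

Treewidth 3.
One optimal decomposition is:
Bags: B1 = {0, 4, 8, 9}  B2 = {0, 4, 7, 8}  B3 = {4, 5, 8, 9}  B4 = {0, 3, 4, 7}  B5 = {5, 6, 8, 9}  B6 = {1, 3, 4, 7}  B7 = {0, 2, 4, 8}
Tree: B1–B2, B1–B3, B2–B4, B3–B5, B4–B6, B2–B7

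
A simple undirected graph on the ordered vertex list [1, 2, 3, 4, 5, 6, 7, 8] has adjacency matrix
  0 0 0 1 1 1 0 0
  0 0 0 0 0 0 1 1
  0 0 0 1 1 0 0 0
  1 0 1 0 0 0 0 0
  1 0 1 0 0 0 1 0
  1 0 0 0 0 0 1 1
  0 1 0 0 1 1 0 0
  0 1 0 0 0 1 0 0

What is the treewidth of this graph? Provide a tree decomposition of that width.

The largest bag has 3 vertices, giving width 2; this decomposition certifies tw(G) ≤ 2. The edges 3–4–1–5–3 form a cycle, so G is not a tree and its treewidth is at least 2. Therefore the treewidth is 2.

Treewidth 2.
Bags: B1 = {3, 4, 5}  B2 = {1, 4, 5}  B3 = {1, 5, 7}  B4 = {1, 6, 7}  B5 = {2, 6, 7}  B6 = {2, 6, 8}
Tree: B1–B2, B2–B3, B3–B4, B4–B5, B5–B6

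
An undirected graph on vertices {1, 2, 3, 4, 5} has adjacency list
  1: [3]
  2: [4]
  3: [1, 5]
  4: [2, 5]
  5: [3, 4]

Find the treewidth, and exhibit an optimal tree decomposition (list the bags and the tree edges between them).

Treewidth 1.
One optimal decomposition is:
Bags: B1 = {1, 3}  B2 = {3, 5}  B3 = {4, 5}  B4 = {2, 4}
Tree: B1–B2, B2–B3, B3–B4

Every bag has size at most 2, so the width is 2 − 1 = 1 and tw(G) ≤ 1. Any graph with an edge has treewidth ≥ 1, and G has the edge 1–3. Hence tw(G) = 1 exactly.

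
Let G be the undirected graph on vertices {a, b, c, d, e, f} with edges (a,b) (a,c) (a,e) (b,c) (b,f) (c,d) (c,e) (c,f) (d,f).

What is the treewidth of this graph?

2

A width-2 tree decomposition is:
Bags: B1 = {a, b, c}  B2 = {b, c, f}  B3 = {c, d, f}  B4 = {a, c, e}
Tree: B1–B2, B2–B3, B1–B4
Each bag holds 3 vertices, so the decomposition has width 2, which upper-bounds the treewidth. For the lower bound, the 3 vertices {a, c, e} are pairwise adjacent, and any tree decomposition puts a clique entirely inside one bag — forcing width ≥ 2. Hence tw(G) = 2 exactly.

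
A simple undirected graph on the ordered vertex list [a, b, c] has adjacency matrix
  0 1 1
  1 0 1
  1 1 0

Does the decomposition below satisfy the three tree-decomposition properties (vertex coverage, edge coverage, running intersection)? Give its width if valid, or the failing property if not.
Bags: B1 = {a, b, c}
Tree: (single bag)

Vertex coverage: the bags together contain {a, b, c}, the full vertex set. Edge coverage: each edge of G has both endpoints in at least one bag. Running intersection: for every vertex, the bags containing it form a connected subtree. All three properties hold, so this is a valid tree decomposition of width max|bag| − 1 = 2, and hence tw(G) ≤ 2.

Yes; width 2.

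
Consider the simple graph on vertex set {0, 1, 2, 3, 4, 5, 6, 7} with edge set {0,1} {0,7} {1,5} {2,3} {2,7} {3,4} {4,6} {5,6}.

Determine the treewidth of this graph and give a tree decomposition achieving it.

Every bag has size at most 3, so the width is 3 − 1 = 2 and tw(G) ≤ 2. For the lower bound, G contains the cycle 4–6–5–1–0–7–2–3–4, so G is not a forest; only forests have treewidth ≤ 1, hence tw(G) ≥ 2. Combining the bounds, tw(G) = 2.

Treewidth 2.
One optimal decomposition is:
Bags: B1 = {4, 5, 6}  B2 = {1, 4, 5}  B3 = {0, 1, 4}  B4 = {0, 4, 7}  B5 = {2, 4, 7}  B6 = {2, 3, 4}
Tree: B1–B2, B2–B3, B3–B4, B4–B5, B5–B6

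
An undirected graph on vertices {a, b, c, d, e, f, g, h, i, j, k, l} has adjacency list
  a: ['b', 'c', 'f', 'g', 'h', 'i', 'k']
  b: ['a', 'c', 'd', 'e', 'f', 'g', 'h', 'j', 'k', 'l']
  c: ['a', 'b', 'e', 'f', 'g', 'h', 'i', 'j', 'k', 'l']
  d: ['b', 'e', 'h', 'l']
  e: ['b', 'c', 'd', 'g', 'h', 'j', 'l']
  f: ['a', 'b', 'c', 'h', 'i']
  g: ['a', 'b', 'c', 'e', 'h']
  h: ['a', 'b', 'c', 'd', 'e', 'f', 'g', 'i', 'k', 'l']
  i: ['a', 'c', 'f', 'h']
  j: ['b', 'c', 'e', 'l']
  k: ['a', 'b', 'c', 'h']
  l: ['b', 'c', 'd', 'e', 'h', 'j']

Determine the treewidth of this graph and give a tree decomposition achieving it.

Treewidth 4.
One optimal decomposition is:
Bags: B1 = {a, b, c, f, h}  B2 = {a, b, c, g, h}  B3 = {b, c, e, g, h}  B4 = {a, b, c, h, k}  B5 = {b, c, e, h, l}  B6 = {b, d, e, h, l}  B7 = {a, c, f, h, i}  B8 = {b, c, e, j, l}
Tree: B1–B2, B2–B3, B1–B4, B3–B5, B5–B6, B1–B7, B5–B8

Each bag holds 5 vertices, so the decomposition has width 4, which upper-bounds the treewidth. For the lower bound, the 5 vertices {b, c, e, j, l} are pairwise adjacent, and any tree decomposition puts a clique entirely inside one bag — forcing width ≥ 4. Combining the bounds, tw(G) = 4.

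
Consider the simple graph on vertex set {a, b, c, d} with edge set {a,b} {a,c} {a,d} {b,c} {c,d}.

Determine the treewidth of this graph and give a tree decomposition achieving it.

The largest bag has 3 vertices, giving width 2; this decomposition certifies tw(G) ≤ 2. On the other hand G contains the 3-clique {a, c, d}. A clique must lie in a single bag of any decomposition, so no decomposition can have width below 2. Combining the bounds, tw(G) = 2.

Treewidth 2.
Bags: B1 = {a, c, d}  B2 = {a, b, c}
Tree: B1–B2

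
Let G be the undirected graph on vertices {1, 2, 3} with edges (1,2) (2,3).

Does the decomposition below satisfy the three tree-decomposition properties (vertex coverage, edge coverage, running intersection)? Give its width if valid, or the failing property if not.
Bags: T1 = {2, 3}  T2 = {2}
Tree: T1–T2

A tree decomposition must satisfy three properties: every vertex lies in some bag; for every edge, both endpoints lie together in some bag; and for every vertex, the bags containing it form a connected subtree. Here vertex 1 appears in no bag, so the decomposition is invalid.

No — vertex 1 appears in no bag.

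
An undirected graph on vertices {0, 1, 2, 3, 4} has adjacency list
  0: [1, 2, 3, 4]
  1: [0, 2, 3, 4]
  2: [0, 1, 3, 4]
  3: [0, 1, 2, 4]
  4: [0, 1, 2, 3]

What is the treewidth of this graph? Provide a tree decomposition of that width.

Treewidth 4.
Bags: B1 = {0, 1, 2, 3, 4}
Tree: (single bag)

With just one bag of size 5, the width is 5 − 1 = 4, so tw(G) ≤ 4. On the other hand G contains the 5-clique {0, 1, 2, 3, 4}. A clique must lie in a single bag of any decomposition, so no decomposition can have width below 4. Therefore the treewidth is 4.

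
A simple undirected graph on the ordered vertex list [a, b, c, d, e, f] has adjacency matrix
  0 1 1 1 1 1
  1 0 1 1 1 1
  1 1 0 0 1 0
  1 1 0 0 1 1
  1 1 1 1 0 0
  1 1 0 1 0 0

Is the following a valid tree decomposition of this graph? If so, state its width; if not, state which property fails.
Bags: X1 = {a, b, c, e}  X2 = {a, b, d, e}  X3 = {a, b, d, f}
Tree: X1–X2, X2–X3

Vertex coverage: the bags together contain {a, b, c, d, e, f}, the full vertex set. Edge coverage: each edge of G has both endpoints in at least one bag. Running intersection: for every vertex, the bags containing it form a connected subtree. All three properties hold, so this is a valid tree decomposition of width max|bag| − 1 = 3, and hence tw(G) ≤ 3.

Yes; width 3.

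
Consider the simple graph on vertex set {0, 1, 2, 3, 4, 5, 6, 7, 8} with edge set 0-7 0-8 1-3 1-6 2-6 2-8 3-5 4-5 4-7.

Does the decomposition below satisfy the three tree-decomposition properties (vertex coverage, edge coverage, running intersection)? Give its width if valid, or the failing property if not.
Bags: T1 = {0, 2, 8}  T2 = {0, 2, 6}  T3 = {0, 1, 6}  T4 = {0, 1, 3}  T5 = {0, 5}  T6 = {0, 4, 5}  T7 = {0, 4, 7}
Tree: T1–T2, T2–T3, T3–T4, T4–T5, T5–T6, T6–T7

A tree decomposition must satisfy three properties: every vertex lies in some bag; for every edge, both endpoints lie together in some bag; and for every vertex, the bags containing it form a connected subtree. Here edge (3,5) lies in no bag, so the decomposition is invalid.

No — edge (3,5) lies in no bag.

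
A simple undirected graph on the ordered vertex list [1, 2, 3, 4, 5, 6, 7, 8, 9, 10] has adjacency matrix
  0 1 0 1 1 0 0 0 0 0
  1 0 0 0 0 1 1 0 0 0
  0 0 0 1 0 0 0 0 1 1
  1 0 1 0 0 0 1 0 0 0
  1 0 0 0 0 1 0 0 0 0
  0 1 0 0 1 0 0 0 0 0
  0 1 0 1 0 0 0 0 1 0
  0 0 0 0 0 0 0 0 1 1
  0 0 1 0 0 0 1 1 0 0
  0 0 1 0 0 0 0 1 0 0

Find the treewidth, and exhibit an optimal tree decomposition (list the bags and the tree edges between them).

Each bag holds 3 vertices, so the decomposition has width 2, which upper-bounds the treewidth. Since 5–6–2–1–5 is a cycle in G, G is not acyclic. Forests are exactly the graphs of treewidth ≤ 1, so tw(G) ≥ 2. Combining the bounds, tw(G) = 2.

Treewidth 2.
Bags: B1 = {1, 5, 6}  B2 = {1, 2, 6}  B3 = {1, 2, 4}  B4 = {2, 4, 7}  B5 = {3, 4, 7}  B6 = {3, 7, 9}  B7 = {3, 9, 10}  B8 = {8, 9, 10}
Tree: B1–B2, B2–B3, B3–B4, B4–B5, B5–B6, B6–B7, B7–B8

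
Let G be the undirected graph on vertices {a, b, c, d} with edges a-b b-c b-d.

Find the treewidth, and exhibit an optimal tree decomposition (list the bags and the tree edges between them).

Every bag has size at most 2, so the width is 2 − 1 = 1 and tw(G) ≤ 1. Since G has at least one edge (e.g. b–a), it is not an edgeless graph, so tw(G) ≥ 1. Combining the bounds, tw(G) = 1.

Treewidth 1.
Bags: B1 = {a, b}  B2 = {b, c}  B3 = {b, d}
Tree: B1–B2, B2–B3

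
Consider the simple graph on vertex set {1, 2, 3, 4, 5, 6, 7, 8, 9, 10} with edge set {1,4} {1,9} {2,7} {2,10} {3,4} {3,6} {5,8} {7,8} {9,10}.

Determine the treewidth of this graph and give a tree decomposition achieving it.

Treewidth 1.
One such decomposition:
Bags: B1 = {5, 8}  B2 = {7, 8}  B3 = {2, 7}  B4 = {2, 10}  B5 = {9, 10}  B6 = {1, 9}  B7 = {1, 4}  B8 = {3, 4}  B9 = {3, 6}
Tree: B1–B2, B2–B3, B3–B4, B4–B5, B5–B6, B6–B7, B7–B8, B8–B9

Each bag holds 2 vertices, so the decomposition has width 1, which upper-bounds the treewidth. G has an edge, so its treewidth is at least 1. The upper and lower bounds meet at 1, so that is the treewidth.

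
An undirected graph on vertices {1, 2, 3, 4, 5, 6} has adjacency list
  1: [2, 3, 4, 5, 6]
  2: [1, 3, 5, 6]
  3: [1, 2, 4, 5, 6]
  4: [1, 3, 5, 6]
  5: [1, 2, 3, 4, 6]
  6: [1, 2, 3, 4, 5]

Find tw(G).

4

A width-4 tree decomposition is:
Bags: B1 = {1, 2, 3, 5, 6}  B2 = {1, 3, 4, 5, 6}
Tree: B1–B2
The largest bag has 5 vertices, giving width 4; this decomposition certifies tw(G) ≤ 4. On the other hand G contains the 5-clique {1, 2, 3, 5, 6}. A clique must lie in a single bag of any decomposition, so no decomposition can have width below 4. Hence tw(G) = 4 exactly.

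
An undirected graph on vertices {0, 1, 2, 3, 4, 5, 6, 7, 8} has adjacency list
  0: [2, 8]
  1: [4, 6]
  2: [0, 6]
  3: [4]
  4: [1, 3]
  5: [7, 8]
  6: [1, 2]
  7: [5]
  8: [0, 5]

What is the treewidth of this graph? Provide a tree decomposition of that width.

Each bag holds 2 vertices, so the decomposition has width 1, which upper-bounds the treewidth. Since G has at least one edge (e.g. 7–5), it is not an edgeless graph, so tw(G) ≥ 1. Therefore the treewidth is 1.

Treewidth 1.
Bags: B1 = {5, 7}  B2 = {5, 8}  B3 = {0, 8}  B4 = {0, 2}  B5 = {2, 6}  B6 = {1, 6}  B7 = {1, 4}  B8 = {3, 4}
Tree: B1–B2, B2–B3, B3–B4, B4–B5, B5–B6, B6–B7, B7–B8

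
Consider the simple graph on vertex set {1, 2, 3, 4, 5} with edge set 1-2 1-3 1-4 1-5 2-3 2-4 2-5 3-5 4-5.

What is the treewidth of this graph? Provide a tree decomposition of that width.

Treewidth 3.
Bags: B1 = {1, 2, 3, 5}  B2 = {1, 2, 4, 5}
Tree: B1–B2

Each bag holds 4 vertices, so the decomposition has width 3, which upper-bounds the treewidth. For the lower bound, the 4 vertices {1, 2, 3, 5} are pairwise adjacent, and any tree decomposition puts a clique entirely inside one bag — forcing width ≥ 3. Therefore the treewidth is 3.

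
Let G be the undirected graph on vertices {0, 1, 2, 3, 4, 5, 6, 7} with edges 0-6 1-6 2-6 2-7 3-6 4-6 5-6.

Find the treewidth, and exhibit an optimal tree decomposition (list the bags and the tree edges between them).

Treewidth 1.
Bags: B1 = {2, 6}  B2 = {0, 6}  B3 = {2, 7}  B4 = {4, 6}  B5 = {3, 6}  B6 = {5, 6}  B7 = {1, 6}
Tree: B1–B2, B1–B3, B1–B4, B2–B5, B5–B6, B2–B7

Each bag holds 2 vertices, so the decomposition has width 1, which upper-bounds the treewidth. G has an edge, so its treewidth is at least 1. Combining the bounds, tw(G) = 1.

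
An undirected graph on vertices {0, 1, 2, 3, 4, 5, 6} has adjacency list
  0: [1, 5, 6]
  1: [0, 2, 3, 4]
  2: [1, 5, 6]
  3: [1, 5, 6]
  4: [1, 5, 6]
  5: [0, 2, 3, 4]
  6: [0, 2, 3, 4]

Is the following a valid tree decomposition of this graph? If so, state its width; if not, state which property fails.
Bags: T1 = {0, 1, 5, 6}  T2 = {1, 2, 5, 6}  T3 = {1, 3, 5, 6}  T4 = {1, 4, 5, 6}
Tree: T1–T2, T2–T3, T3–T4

Checking the three conditions: (i) the bags cover all of {0, 1, 2, 3, 4, 5, 6}; (ii) for each edge, some bag contains both endpoints; (iii) the bags containing any fixed vertex form a subtree. All hold, so the decomposition is valid with width 4 − 1 = 3.

Yes; width 3.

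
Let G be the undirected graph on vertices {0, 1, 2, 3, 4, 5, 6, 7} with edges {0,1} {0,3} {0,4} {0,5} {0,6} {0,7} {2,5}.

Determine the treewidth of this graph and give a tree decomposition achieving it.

Every bag has size at most 2, so the width is 2 − 1 = 1 and tw(G) ≤ 1. Since G has at least one edge (e.g. 0–4), it is not an edgeless graph, so tw(G) ≥ 1. Therefore the treewidth is 1.

Treewidth 1.
One such decomposition:
Bags: B1 = {0, 4}  B2 = {0, 6}  B3 = {0, 1}  B4 = {0, 3}  B5 = {0, 5}  B6 = {0, 7}  B7 = {2, 5}
Tree: B1–B2, B2–B3, B2–B4, B4–B5, B4–B6, B5–B7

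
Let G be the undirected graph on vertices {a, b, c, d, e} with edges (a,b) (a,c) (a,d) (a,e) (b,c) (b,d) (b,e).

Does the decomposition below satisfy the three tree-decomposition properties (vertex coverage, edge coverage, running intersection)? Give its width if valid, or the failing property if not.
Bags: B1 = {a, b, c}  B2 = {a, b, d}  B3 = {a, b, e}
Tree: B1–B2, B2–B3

Checking the three conditions: (i) the bags cover all of {a, b, c, d, e}; (ii) for each edge, some bag contains both endpoints; (iii) the bags containing any fixed vertex form a subtree. All hold, so the decomposition is valid with width 3 − 1 = 2.

Yes; width 2.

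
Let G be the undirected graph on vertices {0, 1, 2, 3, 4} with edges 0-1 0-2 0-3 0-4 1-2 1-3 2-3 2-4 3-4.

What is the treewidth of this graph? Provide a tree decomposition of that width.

Each bag holds 4 vertices, so the decomposition has width 3, which upper-bounds the treewidth. On the other hand G contains the 4-clique {0, 1, 2, 3}. A clique must lie in a single bag of any decomposition, so no decomposition can have width below 3. Therefore the treewidth is 3.

Treewidth 3.
One such decomposition:
Bags: B1 = {0, 2, 3, 4}  B2 = {0, 1, 2, 3}
Tree: B1–B2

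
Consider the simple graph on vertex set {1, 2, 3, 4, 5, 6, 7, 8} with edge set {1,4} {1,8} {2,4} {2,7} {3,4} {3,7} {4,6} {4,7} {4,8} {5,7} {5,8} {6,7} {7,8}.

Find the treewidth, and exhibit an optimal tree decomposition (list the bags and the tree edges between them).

Treewidth 2.
Bags: B1 = {1, 4, 8}  B2 = {4, 7, 8}  B3 = {3, 4, 7}  B4 = {5, 7, 8}  B5 = {2, 4, 7}  B6 = {4, 6, 7}
Tree: B1–B2, B2–B3, B2–B4, B3–B5, B2–B6

Every bag has size at most 3, so the width is 3 − 1 = 2 and tw(G) ≤ 2. On the other hand G contains the 3-clique {1, 4, 8}. A clique must lie in a single bag of any decomposition, so no decomposition can have width below 2. Therefore the treewidth is 2.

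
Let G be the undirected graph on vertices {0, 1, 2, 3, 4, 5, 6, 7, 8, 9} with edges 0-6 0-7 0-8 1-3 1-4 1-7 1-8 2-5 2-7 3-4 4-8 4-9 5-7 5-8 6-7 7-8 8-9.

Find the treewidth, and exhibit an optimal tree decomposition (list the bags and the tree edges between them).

The largest bag has 3 vertices, giving width 2; this decomposition certifies tw(G) ≤ 2. On the other hand G contains the 3-clique {4, 8, 9}. A clique must lie in a single bag of any decomposition, so no decomposition can have width below 2. Combining the bounds, tw(G) = 2.

Treewidth 2.
One such decomposition:
Bags: B1 = {1, 7, 8}  B2 = {0, 7, 8}  B3 = {5, 7, 8}  B4 = {1, 4, 8}  B5 = {2, 5, 7}  B6 = {1, 3, 4}  B7 = {4, 8, 9}  B8 = {0, 6, 7}
Tree: B1–B2, B1–B3, B1–B4, B3–B5, B4–B6, B4–B7, B2–B8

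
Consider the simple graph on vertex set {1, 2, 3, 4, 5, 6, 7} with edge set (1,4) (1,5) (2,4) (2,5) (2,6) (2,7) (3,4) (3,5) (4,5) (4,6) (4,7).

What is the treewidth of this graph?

A width-2 tree decomposition is:
Bags: B1 = {1, 4, 5}  B2 = {2, 4, 5}  B3 = {2, 4, 7}  B4 = {3, 4, 5}  B5 = {2, 4, 6}
Tree: B1–B2, B2–B3, B1–B4, B2–B5
Each bag holds 3 vertices, so the decomposition has width 2, which upper-bounds the treewidth. For the lower bound, the 3 vertices {1, 4, 5} are pairwise adjacent, and any tree decomposition puts a clique entirely inside one bag — forcing width ≥ 2. Hence tw(G) = 2 exactly.

2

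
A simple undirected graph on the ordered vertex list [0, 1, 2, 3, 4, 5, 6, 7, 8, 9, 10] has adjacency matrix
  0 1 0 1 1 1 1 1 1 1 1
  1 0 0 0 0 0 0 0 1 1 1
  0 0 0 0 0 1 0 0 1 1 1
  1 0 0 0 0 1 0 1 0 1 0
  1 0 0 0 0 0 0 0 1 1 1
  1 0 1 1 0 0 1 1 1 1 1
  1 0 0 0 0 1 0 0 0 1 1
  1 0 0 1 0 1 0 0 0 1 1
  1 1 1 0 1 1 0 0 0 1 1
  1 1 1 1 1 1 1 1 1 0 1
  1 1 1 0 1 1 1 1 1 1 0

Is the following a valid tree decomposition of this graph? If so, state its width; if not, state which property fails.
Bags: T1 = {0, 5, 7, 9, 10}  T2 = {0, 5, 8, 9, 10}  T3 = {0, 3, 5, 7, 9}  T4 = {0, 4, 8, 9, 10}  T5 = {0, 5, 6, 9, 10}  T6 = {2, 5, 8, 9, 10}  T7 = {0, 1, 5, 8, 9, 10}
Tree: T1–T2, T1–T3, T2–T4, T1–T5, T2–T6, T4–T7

A tree decomposition must satisfy three properties: every vertex lies in some bag; for every edge, both endpoints lie together in some bag; and for every vertex, the bags containing it form a connected subtree. Here bags containing vertex 5 are not connected in the tree, so the decomposition is invalid.

No — bags containing vertex 5 are not connected in the tree.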